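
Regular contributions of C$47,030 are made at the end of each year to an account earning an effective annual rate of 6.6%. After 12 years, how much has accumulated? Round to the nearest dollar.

Accumulation factor s(12|0.066) = 17.472884; FV = 47030 × 17.472884 = 821,749.7303

C$821,750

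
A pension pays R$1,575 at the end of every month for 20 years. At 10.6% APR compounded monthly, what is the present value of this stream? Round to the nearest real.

i = 0.106/12 = 0.00883333 per month; n = 20·12 = 240.
Annuity factor a(240|0.00883333) = 99.491981; PV = 1575 × 99.491981 = 156,699.8704

R$156,700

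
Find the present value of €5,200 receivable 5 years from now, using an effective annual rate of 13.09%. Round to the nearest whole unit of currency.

PV = FV·(1+i)^(−n) = 5,200 × 0.540604 = 2,811.1390

€2,811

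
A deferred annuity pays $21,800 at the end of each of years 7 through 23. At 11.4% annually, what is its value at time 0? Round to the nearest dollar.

$84,090

Value one period before first payment (t=6): 21800 × [1 − (1+0.114)^(−17)] / 0.114 = 21800 × 7.372191 = 160,713.7711
PV₀ = 160,713.7711 / (1+0.114)^6 = 160,713.7711 / 1.911222 = 84,089.5342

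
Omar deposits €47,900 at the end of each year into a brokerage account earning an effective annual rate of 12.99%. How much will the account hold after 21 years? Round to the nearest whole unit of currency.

Accumulation factor s(21|0.1299) = 92.354981; FV = 47900 × 92.354981 = 4,423,803.6122

€4,423,804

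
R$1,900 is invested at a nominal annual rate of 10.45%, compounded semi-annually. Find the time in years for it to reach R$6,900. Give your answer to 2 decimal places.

12.66 years

Periodic rate i = 0.1045/2 = 0.05225.
(1+i)^n = 6900/1900 = 3.63158, so n = ln 3.63158 / ln 1.05225 = 25.3220 half-years
= 25.3220/2 years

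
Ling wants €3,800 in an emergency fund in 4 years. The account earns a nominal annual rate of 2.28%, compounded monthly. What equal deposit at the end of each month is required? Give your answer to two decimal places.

€75.69

Periodic rate i = 0.0228/12 = 0.0019; n = 4 × 12 = 48 periods.
PMT = 3800 / ( [(1+0.0019)^48 − 1] / 0.0019 ) = 3800 / 50.206996 = 75.6867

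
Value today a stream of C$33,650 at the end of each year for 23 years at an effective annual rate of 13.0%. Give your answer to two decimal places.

Annuity factor a(23|0.13) = 7.229658; PV = 33650 × 7.229658 = 243,277.9856

C$243,277.99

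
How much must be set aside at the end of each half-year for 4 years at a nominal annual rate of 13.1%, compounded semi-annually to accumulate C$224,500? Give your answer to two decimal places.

C$22,238.75

Periodic rate i = 0.131/2 = 0.0655; n = 4 × 2 = 8 periods.
PMT = 224500 / ( [(1+0.0655)^8 − 1] / 0.0655 ) = 224500 / 10.094990 = 22,238.7542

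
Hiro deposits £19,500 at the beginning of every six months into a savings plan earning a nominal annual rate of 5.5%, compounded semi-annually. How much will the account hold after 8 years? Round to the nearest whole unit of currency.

i = 0.055/2 = 0.0275 per half-year; n = 8·2 = 16.
Accumulation factor s(16|0.0275) × (1+i) = 20.307489; FV = 19500 × 20.307489 = 395,996.0340
Payments are at the start of each period, so multiply by (1+i).

£395,996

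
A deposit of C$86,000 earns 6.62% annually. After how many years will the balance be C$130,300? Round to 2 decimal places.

6.48 years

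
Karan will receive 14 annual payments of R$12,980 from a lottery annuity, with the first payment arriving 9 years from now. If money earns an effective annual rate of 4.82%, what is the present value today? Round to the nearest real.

PV at t=8 (ordinary 14-year annuity): 12980 × a(14|0.0482) = 12980 × 10.013550 = 129,975.8847
Discount back 8 years: 129,975.8847 × (1+0.0482)^(−8) = 129,975.8847 × 0.686194 = 89,188.6395

R$89,189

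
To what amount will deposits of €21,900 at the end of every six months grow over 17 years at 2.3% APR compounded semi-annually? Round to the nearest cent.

Periodic rate i = 0.023/2 = 0.0115; n = 17 × 2 = 34 periods.
Accumulation factor s(34|0.0115) = 41.318566; FV = 21900 × 41.318566 = 904,876.6012

€904,876.60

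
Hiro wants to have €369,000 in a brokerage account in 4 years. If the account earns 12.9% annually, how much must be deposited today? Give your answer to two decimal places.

PV = FV·(1+i)^(−n) = 369,000 × 0.615495 = 227,117.4997

€227,117.50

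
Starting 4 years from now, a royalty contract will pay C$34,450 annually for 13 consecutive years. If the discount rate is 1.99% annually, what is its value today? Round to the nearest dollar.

C$368,754

PV at t=3 (ordinary 13-year annuity): 34450 × a(13|0.0199) = 34450 × 11.355857 = 391,209.2851
Discount back 3 years: 391,209.2851 × (1+0.0199)^(−3) = 391,209.2851 × 0.942600 = 368,753.6932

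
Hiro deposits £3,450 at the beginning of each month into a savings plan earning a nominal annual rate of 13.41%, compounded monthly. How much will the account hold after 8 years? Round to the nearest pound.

£595,071

i = 0.1341/12 = 0.011175 per month; n = 8·12 = 96.
FV = PMT · [(1+i)^n − 1] / i × (1+i) = 3450 · 172.484336 = 595,070.9589
(Beginning-of-period payments → annuity-due factor ×(1+i).)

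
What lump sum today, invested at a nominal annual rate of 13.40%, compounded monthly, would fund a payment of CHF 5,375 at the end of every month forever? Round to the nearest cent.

Periodic rate i = 0.134/12 = 0.0111667.
PV = PMT / i = 5375 / 0.0111667 = 481,343.2836

CHF 481,343.28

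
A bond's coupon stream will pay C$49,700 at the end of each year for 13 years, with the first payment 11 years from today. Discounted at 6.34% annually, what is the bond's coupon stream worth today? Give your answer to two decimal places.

C$233,283.09

Value one period before first payment (t=10): 49700 × [1 − (1+0.0634)^(−13)] / 0.0634 = 49700 × 8.679475 = 431,369.8837
Discount back 10 years: 431,369.8837 × (1+0.0634)^(−10) = 431,369.8837 × 0.540796 = 233,283.0912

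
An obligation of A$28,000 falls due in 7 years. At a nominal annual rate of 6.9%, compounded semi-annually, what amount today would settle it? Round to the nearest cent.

A$17,415.31

i = 0.069/2 = 0.0345 per half-year; n = 7·2 = 14.
PV = 28,000 / (1 + 0.0345)^14 = 28,000 / 1.607781 = 17,415.3057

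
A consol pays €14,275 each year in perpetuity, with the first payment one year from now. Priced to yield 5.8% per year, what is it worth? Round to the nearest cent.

€246,120.69

PV = C/r = 14275/0.058 = 246,120.6897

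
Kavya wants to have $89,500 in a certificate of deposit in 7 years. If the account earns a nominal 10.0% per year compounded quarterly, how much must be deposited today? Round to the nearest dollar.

Periodic rate i = 0.1/4 = 0.025; n = 7 × 4 = 28 periods.
PV = FV·(1+i)^(−n) = 89,500 × 0.500878 = 44,828.5616

$44,829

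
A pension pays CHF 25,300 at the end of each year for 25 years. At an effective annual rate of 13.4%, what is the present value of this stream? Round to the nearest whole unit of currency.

CHF 180,665

Annuity factor a(25|0.134) = 7.140899; PV = 25300 × 7.140899 = 180,664.7526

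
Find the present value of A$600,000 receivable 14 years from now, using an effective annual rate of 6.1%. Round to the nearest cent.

A$261,900.23

Discount factor = (1+0.061)^(−14) = 0.436500; PV = 600,000 × 0.436500 = 261,900.2276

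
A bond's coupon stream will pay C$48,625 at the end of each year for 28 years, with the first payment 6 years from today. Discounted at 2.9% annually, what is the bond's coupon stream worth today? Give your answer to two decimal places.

C$800,637.54

Value one period before first payment (t=5): 48625 × [1 − (1+0.029)^(−28)] / 0.029 = 48625 × 18.995608 = 923,661.4622
PV₀ = 923,661.4622 / (1+0.029)^5 = 923,661.4622 / 1.153657 = 800,637.5416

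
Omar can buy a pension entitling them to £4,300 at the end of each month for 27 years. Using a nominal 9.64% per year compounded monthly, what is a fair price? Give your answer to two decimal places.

£495,210.06

i = 0.0964/12 = 0.00803333 per month; n = 27·12 = 324.
PV = 4300 × [1 − (1+0.00803333)^(−324)] / 0.00803333 = 4300 × 115.165129 = 495,210.0563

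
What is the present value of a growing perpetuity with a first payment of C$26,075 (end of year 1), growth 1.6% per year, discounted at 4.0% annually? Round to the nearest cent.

C$1,086,458.33

PV = PMT / (i − g) = 26075 / (0.04 − 0.016) = 26075 / 0.024000 = 1,086,458.3333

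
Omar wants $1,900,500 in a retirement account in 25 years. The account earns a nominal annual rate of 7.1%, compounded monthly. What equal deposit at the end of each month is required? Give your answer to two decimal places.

$2,309.19

With 12 periods per year: i = 0.00591667, n = 300.
FV-annuity factor = 823.014211; PMT = 1.9005e+06 / 823.014211 = 2,309.1946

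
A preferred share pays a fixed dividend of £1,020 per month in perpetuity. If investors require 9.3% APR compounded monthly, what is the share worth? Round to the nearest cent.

£131,612.90

Periodic rate i = 0.093/12 = 0.00775.
PV = PMT / i = 1020 / 0.00775 = 131,612.9032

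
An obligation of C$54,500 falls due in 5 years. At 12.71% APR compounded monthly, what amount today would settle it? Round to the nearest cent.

C$28,963.68

i = 0.1271/12 = 0.0105917 per month; n = 5·12 = 60.
PV = FV·(1+i)^(−n) = 54,500 × 0.531444 = 28,963.6799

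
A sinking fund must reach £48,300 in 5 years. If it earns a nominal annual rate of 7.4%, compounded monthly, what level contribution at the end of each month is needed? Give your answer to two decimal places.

Periodic rate i = 0.074/12 = 0.00616667; n = 5 × 12 = 60 periods.
PMT = 48300 / ( [(1+0.00616667)^60 − 1] / 0.00616667 ) = 48300 / 72.339030 = 667.6894

£667.69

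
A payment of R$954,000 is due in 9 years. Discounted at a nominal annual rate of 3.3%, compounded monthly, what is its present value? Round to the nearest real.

With 12 periods per year: i = 0.00275, n = 108.
Discount factor = (1+0.00275)^(−108) = 0.743347; PV = 954,000 × 0.743347 = 709,152.9994

R$709,153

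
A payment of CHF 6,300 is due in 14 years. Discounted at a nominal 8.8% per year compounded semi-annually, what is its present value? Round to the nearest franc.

CHF 1,887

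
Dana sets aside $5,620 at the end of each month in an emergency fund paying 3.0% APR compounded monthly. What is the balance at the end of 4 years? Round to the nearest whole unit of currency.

i = 0.03/12 = 0.0025 per month; n = 4·12 = 48.
FV = 5620 × [(1+0.0025)^48 − 1] / 0.0025 = 5620 × 50.931208 = 286,233.3913

$286,233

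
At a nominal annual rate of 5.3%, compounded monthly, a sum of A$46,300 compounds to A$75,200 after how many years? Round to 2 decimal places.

9.17 years

Periodic rate i = 0.053/12 = 0.00441667.
n = ln(75200/46300) / ln(1+0.00441667) = ln(1.62419) / 0.004407 = 110.0557 months
= 110.0557/12 years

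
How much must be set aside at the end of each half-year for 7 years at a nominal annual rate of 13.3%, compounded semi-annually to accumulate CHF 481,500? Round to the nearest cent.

Periodic rate i = 0.133/2 = 0.0665; n = 7 × 2 = 14 periods.
PMT = 481500 / ( [(1+0.0665)^14 − 1] / 0.0665 ) = 481500 / 21.998945 = 21,887.4136

CHF 21,887.41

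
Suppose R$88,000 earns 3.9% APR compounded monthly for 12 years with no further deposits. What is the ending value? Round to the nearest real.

R$140,412

With 12 periods per year: i = 0.00325, n = 144.
88,000 × (1+0.00325)^144 = 88,000 × 1.595586 = 140,411.5788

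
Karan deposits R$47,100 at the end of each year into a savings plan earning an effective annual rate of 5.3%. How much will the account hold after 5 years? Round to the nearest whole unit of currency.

FV = PMT · [(1+i)^n − 1] / i = 47100 · 5.558842 = 261,821.4712

R$261,821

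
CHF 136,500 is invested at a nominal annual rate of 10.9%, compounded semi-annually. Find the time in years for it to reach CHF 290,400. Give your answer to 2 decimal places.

7.11 years

Periodic rate i = 0.109/2 = 0.0545.
(1+i)^n = 290400/136500 = 2.12747, so n = ln 2.12747 / ln 1.0545 = 14.2261 half-years
= 14.2261/2 years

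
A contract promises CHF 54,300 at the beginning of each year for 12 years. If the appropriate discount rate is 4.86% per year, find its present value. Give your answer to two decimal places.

PV = 54300 × [1 − (1+0.0486)^(−12)] / 0.0486 × (1+i) = 54300 × 9.367827 = 508,673.0305
Payments are at the start of each period, so multiply by (1+i).

CHF 508,673.03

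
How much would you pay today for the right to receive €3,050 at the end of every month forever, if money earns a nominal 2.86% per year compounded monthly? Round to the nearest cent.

Periodic rate i = 0.0286/12 = 0.00238333.
PV = C/r = 3050/0.00238333 = 1,279,720.2797

€1,279,720.28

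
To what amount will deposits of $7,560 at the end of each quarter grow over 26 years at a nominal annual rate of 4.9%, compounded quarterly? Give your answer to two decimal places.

$1,572,208.14

Periodic rate i = 0.049/4 = 0.01225; n = 26 × 4 = 104 periods.
FV = 7560 × [(1+0.01225)^104 − 1] / 0.01225 = 7560 × 207.964039 = 1,572,208.1364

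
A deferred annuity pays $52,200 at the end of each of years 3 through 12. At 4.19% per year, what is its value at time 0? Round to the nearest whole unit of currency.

$386,357

PV at t=2 (ordinary 10-year annuity): 52200 × a(10|0.0419) = 52200 × 8.034720 = 419,412.3691
Discount back 2 years: 419,412.3691 × (1+0.0419)^(−2) = 419,412.3691 × 0.921187 = 386,357.3319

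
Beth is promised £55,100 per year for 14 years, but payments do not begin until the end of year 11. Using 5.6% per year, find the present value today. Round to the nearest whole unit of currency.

£304,500

PV at t=10 (ordinary 14-year annuity): 55100 × a(14|0.056) = 55100 × 9.529595 = 525,080.7045
PV₀ = 525,080.7045 / (1+0.056)^10 = 525,080.7045 / 1.724405 = 304,499.7058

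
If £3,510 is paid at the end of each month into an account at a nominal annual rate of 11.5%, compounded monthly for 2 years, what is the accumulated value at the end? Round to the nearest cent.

£94,210.53

With 12 periods per year: i = 0.00958333, n = 24.
FV = 3510 × [(1+0.00958333)^24 − 1] / 0.00958333 = 3510 × 26.840607 = 94,210.5295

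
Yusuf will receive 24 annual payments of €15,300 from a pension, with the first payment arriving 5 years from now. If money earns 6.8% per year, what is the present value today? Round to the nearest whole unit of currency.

PV at t=4 (ordinary 24-year annuity): 15300 × a(24|0.068) = 15300 × 11.673521 = 178,604.8639
PV₀ = 178,604.8639 / (1+0.068)^4 = 178,604.8639 / 1.301023 = 137,280.3162

€137,280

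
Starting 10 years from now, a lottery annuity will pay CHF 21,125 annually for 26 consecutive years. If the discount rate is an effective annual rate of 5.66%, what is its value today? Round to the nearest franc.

CHF 173,058

PV at t=9 (ordinary 26-year annuity): 21125 × a(26|0.0566) = 21125 × 13.445946 = 284,045.6065
PV₀ = 284,045.6065 / (1+0.0566)^9 = 284,045.6065 / 1.641328 = 173,058.3741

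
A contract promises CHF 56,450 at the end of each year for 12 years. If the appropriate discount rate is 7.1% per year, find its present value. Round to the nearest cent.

Annuity factor a(12|0.071) = 7.900528; PV = 56450 × 7.900528 = 445,984.8118

CHF 445,984.81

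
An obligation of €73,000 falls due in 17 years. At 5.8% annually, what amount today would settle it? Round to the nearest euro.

€27,994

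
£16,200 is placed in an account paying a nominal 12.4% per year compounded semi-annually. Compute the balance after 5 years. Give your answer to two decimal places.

With 2 periods per year: i = 0.062, n = 10.
16,200 × (1+0.062)^10 = 16,200 × 1.824926 = 29,563.7950

£29,563.79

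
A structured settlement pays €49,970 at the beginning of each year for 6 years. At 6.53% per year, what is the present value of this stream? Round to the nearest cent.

€257,461.28

PV = PMT · [1 − (1+i)^(−n)] / i × (1+i) = 49970 · 5.152317 = 257,461.2777
Payments are at the start of each period, so multiply by (1+i).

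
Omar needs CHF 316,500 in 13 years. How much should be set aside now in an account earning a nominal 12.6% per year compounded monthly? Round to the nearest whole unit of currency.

Periodic rate i = 0.126/12 = 0.0105; n = 13 × 12 = 156 periods.
Discount factor = (1+0.0105)^(−156) = 0.196035; PV = 316,500 × 0.196035 = 62,045.1915

CHF 62,045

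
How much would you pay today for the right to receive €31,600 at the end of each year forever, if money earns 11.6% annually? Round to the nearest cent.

PV = C/r = 31600/0.116 = 272,413.7931

€272,413.79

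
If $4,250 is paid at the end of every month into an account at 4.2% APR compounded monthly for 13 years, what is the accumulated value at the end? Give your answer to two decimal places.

$879,979.46

Periodic rate i = 0.042/12 = 0.0035; n = 13 × 12 = 156 periods.
FV = 4250 × [(1+0.0035)^156 − 1] / 0.0035 = 4250 × 207.053990 = 879,979.4566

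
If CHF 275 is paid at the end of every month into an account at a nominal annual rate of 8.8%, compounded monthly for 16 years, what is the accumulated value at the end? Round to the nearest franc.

CHF 115,006

i = 0.088/12 = 0.00733333 per month; n = 16·12 = 192.
FV = 275 × [(1+0.00733333)^192 − 1] / 0.00733333 = 275 × 418.203319 = 115,005.9128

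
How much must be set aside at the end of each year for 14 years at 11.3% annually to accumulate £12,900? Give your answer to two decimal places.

£419.31

PMT = 12900 / ( [(1+0.113)^14 − 1] / 0.113 ) = 12900 / 30.764913 = 419.3088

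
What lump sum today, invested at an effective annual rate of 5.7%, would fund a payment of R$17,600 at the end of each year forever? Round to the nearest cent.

PV = PMT / i = 17600 / 0.057 = 308,771.9298

R$308,771.93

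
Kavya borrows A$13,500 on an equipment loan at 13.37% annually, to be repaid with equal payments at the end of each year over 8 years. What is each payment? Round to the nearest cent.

Annuity-PV factor = 4.738593; PMT = 13500 / 4.738593 = 2,848.9468

A$2,848.95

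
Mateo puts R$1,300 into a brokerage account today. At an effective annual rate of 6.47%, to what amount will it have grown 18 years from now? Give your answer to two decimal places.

R$4,018.22

FV = PV·(1+i)^n = 1,300 × 3.090940 = 4,018.2220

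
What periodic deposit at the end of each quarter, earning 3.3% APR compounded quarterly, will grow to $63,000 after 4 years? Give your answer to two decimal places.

$3,699.54

Periodic rate i = 0.033/4 = 0.00825; n = 4 × 4 = 16 periods.
FV-annuity factor = 17.029158; PMT = 63000 / 17.029158 = 3,699.5371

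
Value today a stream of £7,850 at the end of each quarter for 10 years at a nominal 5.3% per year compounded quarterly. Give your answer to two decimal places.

i = 0.053/4 = 0.01325 per quarter; n = 10·4 = 40.
PV = 7850 × [1 − (1+0.01325)^(−40)] / 0.01325 = 7850 × 30.893796 = 242,516.2994

£242,516.30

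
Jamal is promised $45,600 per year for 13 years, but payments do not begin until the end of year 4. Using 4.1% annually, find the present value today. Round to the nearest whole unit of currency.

PV at t=3 (ordinary 13-year annuity): 45600 × a(13|0.041) = 45600 × 9.923971 = 452,533.0686
Discount back 3 years: 452,533.0686 × (1+0.041)^(−3) = 452,533.0686 × 0.886437 = 401,141.9968

$401,142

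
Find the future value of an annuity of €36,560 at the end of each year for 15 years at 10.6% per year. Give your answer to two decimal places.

€1,218,339.98

Accumulation factor s(15|0.106) = 33.324398; FV = 36560 × 33.324398 = 1,218,339.9805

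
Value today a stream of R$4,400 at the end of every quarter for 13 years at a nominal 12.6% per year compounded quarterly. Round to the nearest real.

R$111,838

Periodic rate i = 0.126/4 = 0.0315; n = 13 × 4 = 52 periods.
PV = PMT · [1 − (1+i)^(−n)] / i = 4400 · 25.417698 = 111,837.8718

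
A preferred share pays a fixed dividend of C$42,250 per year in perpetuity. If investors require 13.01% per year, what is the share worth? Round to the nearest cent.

PV = C/r = 42250/0.1301 = 324,750.1922

C$324,750.19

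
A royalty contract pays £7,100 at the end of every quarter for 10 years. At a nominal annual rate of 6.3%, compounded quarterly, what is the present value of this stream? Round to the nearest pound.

£209,523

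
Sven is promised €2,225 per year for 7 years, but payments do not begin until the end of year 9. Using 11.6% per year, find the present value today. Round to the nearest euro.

€4,274

Value one period before first payment (t=8): 2225 × [1 − (1+0.116)^(−7)] / 0.116 = 2225 × 4.622231 = 10,284.4632
Discount back 8 years: 10,284.4632 × (1+0.116)^(−8) = 10,284.4632 × 0.415610 = 4,274.3302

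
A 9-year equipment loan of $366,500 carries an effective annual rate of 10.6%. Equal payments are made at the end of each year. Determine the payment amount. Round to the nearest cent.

PMT = 366500 / ( [1 − (1+0.106)^(−9)] / 0.106 ) = 366500 / 5.624199 = 65,164.8353

$65,164.84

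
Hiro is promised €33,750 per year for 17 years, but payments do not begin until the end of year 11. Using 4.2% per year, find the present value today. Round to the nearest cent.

Value one period before first payment (t=10): 33750 × [1 − (1+0.042)^(−17)] / 0.042 = 33750 × 11.979122 = 404,295.3749
PV₀ = 404,295.3749 / (1+0.042)^10 = 404,295.3749 / 1.508958 = 267,930.1477

€267,930.15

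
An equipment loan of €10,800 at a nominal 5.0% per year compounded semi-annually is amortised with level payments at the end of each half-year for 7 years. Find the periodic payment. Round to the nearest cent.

Periodic rate i = 0.05/2 = 0.025; n = 7 × 2 = 14 periods.
Annuity-PV factor = 11.690912; PMT = 10800 / 11.690912 = 923.7945

€923.79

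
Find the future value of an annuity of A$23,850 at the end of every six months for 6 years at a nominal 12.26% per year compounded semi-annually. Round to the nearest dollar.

A$405,415

With 2 periods per year: i = 0.0613, n = 12.
FV = 23850 × [(1+0.0613)^12 − 1] / 0.0613 = 23850 × 16.998540 = 405,415.1780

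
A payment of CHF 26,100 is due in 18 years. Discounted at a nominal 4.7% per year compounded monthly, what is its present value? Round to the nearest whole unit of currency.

With 12 periods per year: i = 0.00391667, n = 216.
PV = 26,100 / (1 + 0.00391667)^216 = 26,100 / 2.326459 = 11,218.7642

CHF 11,219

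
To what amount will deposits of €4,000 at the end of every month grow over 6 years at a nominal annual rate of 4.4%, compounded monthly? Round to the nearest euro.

i = 0.044/12 = 0.00366667 per month; n = 6·12 = 72.
Accumulation factor s(72|0.00366667) = 82.227178; FV = 4000 × 82.227178 = 328,908.7138

€328,909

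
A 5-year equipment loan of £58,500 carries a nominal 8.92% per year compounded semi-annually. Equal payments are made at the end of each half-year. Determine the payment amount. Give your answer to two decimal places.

i = 0.0892/2 = 0.0446 per half-year; n = 5·2 = 10.
PMT = 58500 / ( [1 − (1+0.0446)^(−10)] / 0.0446 ) = 58500 / 7.928303 = 7,378.6279

£7,378.63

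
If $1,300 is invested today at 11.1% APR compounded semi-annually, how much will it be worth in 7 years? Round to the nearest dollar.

i = 0.111/2 = 0.0555 per half-year; n = 7·2 = 14.
1,300 × (1+0.0555)^14 = 1,300 × 2.130175 = 2,769.2278

$2,769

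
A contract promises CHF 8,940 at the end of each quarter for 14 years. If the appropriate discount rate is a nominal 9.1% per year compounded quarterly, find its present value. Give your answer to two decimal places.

CHF 281,469.62

With 4 periods per year: i = 0.02275, n = 56.
PV = PMT · [1 − (1+i)^(−n)] / i = 8940 · 31.484298 = 281,469.6227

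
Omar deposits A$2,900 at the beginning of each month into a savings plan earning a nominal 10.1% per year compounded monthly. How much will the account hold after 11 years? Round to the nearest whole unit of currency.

A$703,006

i = 0.101/12 = 0.00841667 per month; n = 11·12 = 132.
Accumulation factor s(132|0.00841667) × (1+i) = 242.415981; FV = 2900 × 242.415981 = 703,006.3452
Payments are at the start of each period, so multiply by (1+i).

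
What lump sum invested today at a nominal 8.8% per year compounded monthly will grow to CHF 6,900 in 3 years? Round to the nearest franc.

CHF 5,304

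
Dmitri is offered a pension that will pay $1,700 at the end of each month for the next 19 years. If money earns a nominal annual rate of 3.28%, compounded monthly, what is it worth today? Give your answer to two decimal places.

i = 0.0328/12 = 0.00273333 per month; n = 19·12 = 228.
PV = PMT · [1 − (1+i)^(−n)] / i = 1700 · 169.506645 = 288,161.2964

$288,161.30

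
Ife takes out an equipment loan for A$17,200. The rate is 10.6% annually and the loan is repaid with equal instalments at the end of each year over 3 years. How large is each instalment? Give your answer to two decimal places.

A$6,989.55

PMT = 17200 / ( [1 − (1+0.106)^(−3)] / 0.106 ) = 17200 / 2.460816 = 6,989.5505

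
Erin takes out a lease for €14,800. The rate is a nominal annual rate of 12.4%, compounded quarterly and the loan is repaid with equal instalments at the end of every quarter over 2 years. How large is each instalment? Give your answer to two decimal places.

€2,117.26

Periodic rate i = 0.124/4 = 0.031; n = 2 × 4 = 8 periods.
PMT = 14800 / ( [1 − (1+0.031)^(−8)] / 0.031 ) = 14800 / 6.990174 = 2,117.2577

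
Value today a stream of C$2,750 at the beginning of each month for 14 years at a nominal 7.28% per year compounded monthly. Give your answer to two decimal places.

Periodic rate i = 0.0728/12 = 0.00606667; n = 14 × 12 = 168 periods.
PV = 2750 × [1 − (1+0.00606667)^(−168)] / 0.00606667 × (1+i) = 2750 × 105.803424 = 290,959.4157
Payments are at the start of each period, so multiply by (1+i).

C$290,959.42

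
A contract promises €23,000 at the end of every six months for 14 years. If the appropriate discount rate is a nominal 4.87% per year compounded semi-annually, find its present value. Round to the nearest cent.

Periodic rate i = 0.0487/2 = 0.02435; n = 14 × 2 = 28 periods.
PV = 23000 × [1 − (1+0.02435)^(−28)] / 0.02435 = 23000 × 20.129211 = 462,971.8478

€462,971.85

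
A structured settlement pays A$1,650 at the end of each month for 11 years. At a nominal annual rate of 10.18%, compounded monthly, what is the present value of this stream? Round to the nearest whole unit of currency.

Periodic rate i = 0.1018/12 = 0.00848333; n = 11 × 12 = 132 periods.
PV = 1650 × [1 − (1+0.00848333)^(−132)] / 0.00848333 = 1650 × 79.227104 = 130,724.7209

A$130,725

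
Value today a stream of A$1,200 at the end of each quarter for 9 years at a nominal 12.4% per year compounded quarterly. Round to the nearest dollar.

A$25,812

Periodic rate i = 0.124/4 = 0.031; n = 9 × 4 = 36 periods.
PV = 1200 × [1 − (1+0.031)^(−36)] / 0.031 = 1200 × 21.510097 = 25,812.1161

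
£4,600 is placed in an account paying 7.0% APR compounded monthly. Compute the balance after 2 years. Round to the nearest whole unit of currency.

£5,289

i = 0.07/12 = 0.00583333 per month; n = 2·12 = 24.
4,600 × (1+0.00583333)^24 = 4,600 × 1.149806 = 5,289.1077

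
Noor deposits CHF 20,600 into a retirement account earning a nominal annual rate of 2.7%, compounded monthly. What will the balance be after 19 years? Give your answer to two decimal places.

Periodic rate i = 0.027/12 = 0.00225; n = 19 × 12 = 228 periods.
20,600 × (1+0.00225)^228 = 20,600 × 1.669332 = 34,388.2458

CHF 34,388.25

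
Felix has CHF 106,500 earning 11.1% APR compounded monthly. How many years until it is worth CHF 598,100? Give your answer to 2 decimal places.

15.62 years

Periodic rate i = 0.111/12 = 0.00925.
n = ln(598100/106500) / ln(1+0.00925) = ln(5.61596) / 0.009207 = 187.4142 months
= 187.4142/12 years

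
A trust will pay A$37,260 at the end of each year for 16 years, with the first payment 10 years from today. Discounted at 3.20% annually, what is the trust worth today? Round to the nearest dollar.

Value one period before first payment (t=9): 37260 × [1 − (1+0.032)^(−16)] / 0.032 = 37260 × 12.371179 = 460,950.1355
Discount back 9 years: 460,950.1355 × (1+0.032)^(−9) = 460,950.1355 × 0.753152 = 347,165.5890

A$347,166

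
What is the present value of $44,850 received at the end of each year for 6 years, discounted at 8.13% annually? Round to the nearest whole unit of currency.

$206,521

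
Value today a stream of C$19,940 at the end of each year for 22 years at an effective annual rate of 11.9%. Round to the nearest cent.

PV = PMT · [1 − (1+i)^(−n)] / i = 19940 · 7.695104 = 153,440.3722

C$153,440.37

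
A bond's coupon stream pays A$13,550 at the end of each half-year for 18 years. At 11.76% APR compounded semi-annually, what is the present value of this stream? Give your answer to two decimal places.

A$200,980.30

i = 0.1176/2 = 0.0588 per half-year; n = 18·2 = 36.
PV = PMT · [1 − (1+i)^(−n)] / i = 13550 · 14.832495 = 200,980.3011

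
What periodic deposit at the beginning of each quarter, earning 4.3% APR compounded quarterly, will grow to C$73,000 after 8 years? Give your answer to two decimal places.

C$1,902.99

Periodic rate i = 0.043/4 = 0.01075; n = 8 × 4 = 32 periods.
FV-annuity factor × (1+i) = 38.360679; PMT = 73000 / 38.360679 = 1,902.9903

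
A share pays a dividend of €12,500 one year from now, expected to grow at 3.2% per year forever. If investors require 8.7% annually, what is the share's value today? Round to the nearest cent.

PV = PMT / (i − g) = 12500 / (0.087 − 0.032) = 12500 / 0.055000 = 227,272.7273

€227,272.73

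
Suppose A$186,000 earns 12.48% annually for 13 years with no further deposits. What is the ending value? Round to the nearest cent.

186,000 × (1+0.1248)^13 = 186,000 × 4.612953 = 858,009.1988

A$858,009.20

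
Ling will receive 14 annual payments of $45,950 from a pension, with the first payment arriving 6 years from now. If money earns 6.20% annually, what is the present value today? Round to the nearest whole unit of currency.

PV at t=5 (ordinary 14-year annuity): 45950 × a(14|0.062) = 45950 × 9.180948 = 421,864.5609
Discount back 5 years: 421,864.5609 × (1+0.062)^(−5) = 421,864.5609 × 0.740248 = 312,284.5223

$312,285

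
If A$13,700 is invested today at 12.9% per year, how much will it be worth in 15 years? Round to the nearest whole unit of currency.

A$84,553

FV = PV·(1+i)^n = 13,700 × 6.171761 = 84,553.1314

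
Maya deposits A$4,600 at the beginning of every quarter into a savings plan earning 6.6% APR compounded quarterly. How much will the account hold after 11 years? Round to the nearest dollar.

i = 0.066/4 = 0.0165 per quarter; n = 11·4 = 44.
FV = 4600 × [(1+0.0165)^44 − 1] / 0.0165 × (1+i) = 4600 × 64.969042 = 298,857.5952
(Beginning-of-period payments → annuity-due factor ×(1+i).)

A$298,858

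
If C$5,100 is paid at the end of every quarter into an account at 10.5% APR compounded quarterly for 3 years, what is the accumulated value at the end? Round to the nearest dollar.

Periodic rate i = 0.105/4 = 0.02625; n = 3 × 4 = 12 periods.
Accumulation factor s(12|0.02625) = 13.893435; FV = 5100 × 13.893435 = 70,856.5189

C$70,857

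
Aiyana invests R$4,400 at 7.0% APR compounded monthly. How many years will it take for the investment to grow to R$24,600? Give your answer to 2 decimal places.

Periodic rate i = 0.07/12 = 0.00583333.
n = ln(24600/4400) / ln(1+0.00583333) = ln(5.59091) / 0.005816 = 295.9126 months
= 295.9126/12 years

24.66 years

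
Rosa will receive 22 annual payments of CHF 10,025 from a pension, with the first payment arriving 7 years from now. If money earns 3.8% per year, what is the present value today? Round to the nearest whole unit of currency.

CHF 118,071

PV at t=6 (ordinary 22-year annuity): 10025 × a(22|0.038) = 10025 × 14.731361 = 147,681.8904
Discount back 6 years: 147,681.8904 × (1+0.038)^(−6) = 147,681.8904 × 0.799495 = 118,070.9674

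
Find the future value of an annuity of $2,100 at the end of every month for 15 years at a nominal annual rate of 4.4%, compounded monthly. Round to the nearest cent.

$534,044.33

Periodic rate i = 0.044/12 = 0.00366667; n = 15 × 12 = 180 periods.
FV = 2100 × [(1+0.00366667)^180 − 1] / 0.00366667 = 2100 × 254.306823 = 534,044.3286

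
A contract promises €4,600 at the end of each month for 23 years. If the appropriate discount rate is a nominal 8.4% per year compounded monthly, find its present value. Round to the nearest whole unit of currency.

€561,307

With 12 periods per year: i = 0.007, n = 276.
PV = 4600 × [1 − (1+0.007)^(−276)] / 0.007 = 4600 × 122.023362 = 561,307.4662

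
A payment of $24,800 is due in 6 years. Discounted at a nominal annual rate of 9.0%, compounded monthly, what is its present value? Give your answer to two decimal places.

i = 0.09/12 = 0.0075 per month; n = 6·12 = 72.
PV = FV·(1+i)^(−n) = 24,800 × 0.583924 = 14,481.3061

$14,481.31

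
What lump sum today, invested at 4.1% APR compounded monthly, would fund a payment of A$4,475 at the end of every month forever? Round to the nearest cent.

A$1,309,756.10

Periodic rate i = 0.041/12 = 0.00341667.
PV = C/r = 4475/0.00341667 = 1,309,756.0976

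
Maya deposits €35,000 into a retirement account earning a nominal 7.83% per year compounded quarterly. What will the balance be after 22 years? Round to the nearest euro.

€192,733

i = 0.0783/4 = 0.019575 per quarter; n = 22·4 = 88.
35,000 × (1+0.019575)^88 = 35,000 × 5.506652 = 192,732.8351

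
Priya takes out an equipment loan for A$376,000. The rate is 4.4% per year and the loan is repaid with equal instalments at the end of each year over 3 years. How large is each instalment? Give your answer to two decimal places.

A$136,520.92

PMT = 376000 / ( [1 − (1+0.044)^(−3)] / 0.044 ) = 376000 / 2.754157 = 136,520.9236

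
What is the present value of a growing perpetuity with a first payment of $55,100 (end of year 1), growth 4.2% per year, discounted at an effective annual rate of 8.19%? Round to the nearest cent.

PV = D₁/(r − g) = 55100/(0.0819 − 0.042) = 1,380,952.3810

$1,380,952.38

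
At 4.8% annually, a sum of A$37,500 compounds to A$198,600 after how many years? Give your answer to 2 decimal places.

n = ln(198600/37500) / ln(1+0.048) = ln(5.29600) / 0.046884 = 35.5551 years

35.56 years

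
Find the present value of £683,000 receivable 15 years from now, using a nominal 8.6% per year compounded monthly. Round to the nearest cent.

Periodic rate i = 0.086/12 = 0.00716667; n = 15 × 12 = 180 periods.
Discount factor = (1+0.00716667)^(−180) = 0.276540; PV = 683,000 × 0.276540 = 188,876.8834

£188,876.88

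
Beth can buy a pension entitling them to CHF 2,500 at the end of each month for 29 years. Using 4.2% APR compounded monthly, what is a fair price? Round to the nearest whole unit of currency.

CHF 502,535

i = 0.042/12 = 0.0035 per month; n = 29·12 = 348.
Annuity factor a(348|0.0035) = 201.014011; PV = 2500 × 201.014011 = 502,535.0264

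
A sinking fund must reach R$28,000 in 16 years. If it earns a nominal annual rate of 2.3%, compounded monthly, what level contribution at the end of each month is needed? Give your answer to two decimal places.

R$120.78

Periodic rate i = 0.023/12 = 0.00191667; n = 16 × 12 = 192 periods.
PMT = 28000 / ( [(1+0.00191667)^192 − 1] / 0.00191667 ) = 28000 / 231.826034 = 120.7802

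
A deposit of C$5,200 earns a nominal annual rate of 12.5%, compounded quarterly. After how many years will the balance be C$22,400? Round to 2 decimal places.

11.86 years

Periodic rate i = 0.125/4 = 0.03125.
(1+i)^n = 22400/5200 = 4.30769, so n = ln 4.30769 / ln 1.03125 = 47.4593 quarters
= 47.4593/4 years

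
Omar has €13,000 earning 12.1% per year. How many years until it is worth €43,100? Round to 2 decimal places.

n = ln(43100/13000) / ln(1+0.121) = ln(3.31538) / 0.114221 = 10.4934 years

10.49 years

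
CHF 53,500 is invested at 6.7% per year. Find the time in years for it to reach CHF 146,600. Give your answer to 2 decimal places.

15.54 years

(1+i)^n = 146600/53500 = 2.74019, so n = ln 2.74019 / ln 1.067 = 15.5437 years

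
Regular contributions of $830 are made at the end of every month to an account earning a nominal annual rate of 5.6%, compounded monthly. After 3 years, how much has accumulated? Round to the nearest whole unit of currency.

Periodic rate i = 0.056/12 = 0.00466667; n = 3 × 12 = 36 periods.
Accumulation factor s(36|0.00466667) = 39.101663; FV = 830 × 39.101663 = 32,454.3803

$32,454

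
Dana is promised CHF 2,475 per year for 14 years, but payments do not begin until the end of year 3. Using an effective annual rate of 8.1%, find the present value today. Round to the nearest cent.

PV at t=2 (ordinary 14-year annuity): 2475 × a(14|0.081) = 2475 × 8.196566 = 20,286.5008
PV₀ = 20,286.5008 / (1+0.081)^2 = 20,286.5008 / 1.168561 = 17,360.2412

CHF 17,360.24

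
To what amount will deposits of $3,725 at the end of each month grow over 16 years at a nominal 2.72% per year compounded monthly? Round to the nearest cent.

i = 0.0272/12 = 0.00226667 per month; n = 16·12 = 192.
FV = 3725 × [(1+0.00226667)^192 − 1] / 0.00226667 = 3725 × 240.225552 = 894,840.1796

$894,840.18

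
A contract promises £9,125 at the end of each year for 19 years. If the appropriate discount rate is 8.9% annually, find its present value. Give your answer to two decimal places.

£82,236.64

Annuity factor a(19|0.089) = 9.012234; PV = 9125 × 9.012234 = 82,236.6367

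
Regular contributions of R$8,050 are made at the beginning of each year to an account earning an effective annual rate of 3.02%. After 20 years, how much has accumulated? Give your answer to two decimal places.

R$223,292.87

Accumulation factor s(20|0.0302) × (1+i) = 27.738245; FV = 8050 × 27.738245 = 223,292.8689
Payments are at the start of each period, so multiply by (1+i).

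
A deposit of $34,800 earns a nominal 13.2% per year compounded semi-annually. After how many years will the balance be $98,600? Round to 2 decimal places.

8.15 years

Periodic rate i = 0.132/2 = 0.066.
n = ln(98600/34800) / ln(1+0.066) = ln(2.83333) / 0.063913 = 16.2948 half-years
= 16.2948/2 years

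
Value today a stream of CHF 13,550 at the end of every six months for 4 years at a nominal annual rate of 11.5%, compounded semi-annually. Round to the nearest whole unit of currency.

Periodic rate i = 0.115/2 = 0.0575; n = 4 × 2 = 8 periods.
Annuity factor a(8|0.0575) = 6.271705; PV = 13550 × 6.271705 = 84,981.6001

CHF 84,982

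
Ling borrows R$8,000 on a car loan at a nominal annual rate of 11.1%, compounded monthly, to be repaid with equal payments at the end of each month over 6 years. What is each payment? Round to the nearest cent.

With 12 periods per year: i = 0.00925, n = 72.
PMT = 8000 / ( [1 − (1+0.00925)^(−72)] / 0.00925 ) = 8000 / 52.396245 = 152.6827

R$152.68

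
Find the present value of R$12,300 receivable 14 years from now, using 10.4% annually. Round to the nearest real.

R$3,078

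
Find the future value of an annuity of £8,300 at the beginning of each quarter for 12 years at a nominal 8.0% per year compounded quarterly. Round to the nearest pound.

£671,807

Periodic rate i = 0.08/4 = 0.02; n = 12 × 4 = 48 periods.
Accumulation factor s(48|0.02) × (1+i) = 80.940590; FV = 8300 × 80.940590 = 671,806.8942
Payments are at the start of each period, so multiply by (1+i).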